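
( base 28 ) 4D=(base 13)98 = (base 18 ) 6H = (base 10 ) 125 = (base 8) 175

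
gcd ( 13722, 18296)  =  4574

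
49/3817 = 49/3817=0.01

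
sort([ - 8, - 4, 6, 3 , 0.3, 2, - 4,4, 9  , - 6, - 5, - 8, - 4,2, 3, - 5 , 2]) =[ - 8, - 8, - 6, - 5, - 5, - 4, - 4, - 4, 0.3,  2,2, 2, 3 , 3,4,6, 9] 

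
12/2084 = 3/521 = 0.01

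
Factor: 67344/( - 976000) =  - 69/1000= - 2^( - 3 ) * 3^1 * 5^( - 3 )*23^1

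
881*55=48455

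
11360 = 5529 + 5831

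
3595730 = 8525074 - 4929344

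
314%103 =5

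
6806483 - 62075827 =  - 55269344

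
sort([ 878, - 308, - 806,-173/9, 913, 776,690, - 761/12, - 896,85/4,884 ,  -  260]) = [ - 896, - 806,  -  308, - 260 , - 761/12, - 173/9,85/4,690, 776, 878, 884,913] 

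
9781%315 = 16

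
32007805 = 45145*709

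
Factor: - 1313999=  - 1313999^1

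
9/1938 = 3/646  =  0.00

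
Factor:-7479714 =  -2^1*3^1 * 11^1*113329^1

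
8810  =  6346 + 2464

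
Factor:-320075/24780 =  - 2^ ( - 2)*3^( - 1 )*5^1*31^1 = -  155/12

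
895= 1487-592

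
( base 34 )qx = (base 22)1JF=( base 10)917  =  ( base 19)2a5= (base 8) 1625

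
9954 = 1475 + 8479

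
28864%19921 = 8943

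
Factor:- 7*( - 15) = 3^1*5^1 * 7^1   =  105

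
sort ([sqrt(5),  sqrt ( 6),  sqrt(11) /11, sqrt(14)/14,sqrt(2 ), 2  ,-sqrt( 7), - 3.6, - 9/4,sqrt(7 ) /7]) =[ - 3.6,-sqrt(7), - 9/4, sqrt(14 )/14, sqrt( 11)/11,sqrt(7)/7, sqrt(2),2,  sqrt( 5 ) , sqrt ( 6 ) ] 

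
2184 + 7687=9871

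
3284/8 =410 + 1/2 = 410.50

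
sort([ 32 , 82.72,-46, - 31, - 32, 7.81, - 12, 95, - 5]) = [ - 46, - 32, - 31,-12, - 5, 7.81, 32,82.72, 95]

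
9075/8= 1134 + 3/8= 1134.38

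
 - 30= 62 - 92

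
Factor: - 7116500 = -2^2*5^3*43^1*331^1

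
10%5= 0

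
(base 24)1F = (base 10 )39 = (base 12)33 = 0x27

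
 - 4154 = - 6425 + 2271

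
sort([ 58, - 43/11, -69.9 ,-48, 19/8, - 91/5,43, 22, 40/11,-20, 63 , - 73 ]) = [  -  73,  -  69.9, - 48 , - 20, - 91/5,-43/11, 19/8,40/11,22,  43,58, 63 ]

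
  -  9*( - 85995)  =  773955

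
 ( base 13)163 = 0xFA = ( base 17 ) EC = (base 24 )aa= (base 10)250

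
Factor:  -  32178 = -2^1*3^1 * 31^1*173^1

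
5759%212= 35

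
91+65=156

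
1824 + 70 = 1894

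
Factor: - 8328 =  - 2^3*3^1*347^1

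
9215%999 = 224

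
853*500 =426500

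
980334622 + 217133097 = 1197467719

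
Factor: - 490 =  - 2^1*5^1*7^2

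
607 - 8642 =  - 8035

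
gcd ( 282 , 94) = 94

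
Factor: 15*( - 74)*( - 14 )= 15540= 2^2*3^1*5^1*7^1*37^1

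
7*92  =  644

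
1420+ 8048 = 9468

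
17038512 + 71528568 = 88567080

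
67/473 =67/473=0.14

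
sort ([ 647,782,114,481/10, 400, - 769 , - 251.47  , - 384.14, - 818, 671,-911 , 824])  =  [ - 911,  -  818, - 769, - 384.14, - 251.47, 481/10,114,400,  647, 671, 782,  824]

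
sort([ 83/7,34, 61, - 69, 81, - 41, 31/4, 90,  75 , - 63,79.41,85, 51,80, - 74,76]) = [ - 74, -69, - 63,  -  41, 31/4,83/7, 34, 51, 61, 75, 76, 79.41,80, 81, 85, 90]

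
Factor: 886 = 2^1 * 443^1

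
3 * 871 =2613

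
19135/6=19135/6 = 3189.17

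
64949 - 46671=18278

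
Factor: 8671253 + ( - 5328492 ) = 3342761 = 17^1*31^1*6343^1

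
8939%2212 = 91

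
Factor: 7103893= 263^1*27011^1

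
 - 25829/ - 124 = 208+37/124 = 208.30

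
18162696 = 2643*6872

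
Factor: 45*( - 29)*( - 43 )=56115 = 3^2*5^1*29^1*43^1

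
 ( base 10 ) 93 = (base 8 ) 135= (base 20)4d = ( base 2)1011101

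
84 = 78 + 6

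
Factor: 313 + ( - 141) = 172 = 2^2*43^1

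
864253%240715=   142108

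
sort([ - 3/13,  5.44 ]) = [ - 3/13,  5.44 ]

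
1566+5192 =6758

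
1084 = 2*542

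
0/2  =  0 = 0.00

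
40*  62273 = 2490920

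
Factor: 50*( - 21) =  - 2^1*3^1*5^2*7^1 = - 1050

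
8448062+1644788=10092850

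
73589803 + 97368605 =170958408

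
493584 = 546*904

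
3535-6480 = - 2945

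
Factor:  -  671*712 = - 477752 = - 2^3*11^1*61^1*89^1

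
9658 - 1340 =8318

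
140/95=1 + 9/19 = 1.47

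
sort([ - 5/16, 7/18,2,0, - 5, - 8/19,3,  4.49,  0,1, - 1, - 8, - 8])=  [ - 8, - 8, - 5, - 1, -8/19, - 5/16,  0 , 0,  7/18, 1, 2,  3,4.49 ] 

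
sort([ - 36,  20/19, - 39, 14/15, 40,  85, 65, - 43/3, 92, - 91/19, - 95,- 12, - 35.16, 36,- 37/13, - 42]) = [ - 95,-42, - 39, - 36, - 35.16, -43/3, - 12, - 91/19,  -  37/13, 14/15,  20/19,36, 40, 65, 85 , 92]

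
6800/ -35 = -1360/7 = -194.29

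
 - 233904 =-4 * 58476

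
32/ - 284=  -  1 + 63/71 = -0.11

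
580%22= 8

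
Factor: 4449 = 3^1*1483^1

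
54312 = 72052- 17740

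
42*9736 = 408912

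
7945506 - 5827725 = 2117781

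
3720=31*120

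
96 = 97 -1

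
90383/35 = 2582+13/35 = 2582.37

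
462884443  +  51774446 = 514658889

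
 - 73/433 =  - 73/433  =  - 0.17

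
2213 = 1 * 2213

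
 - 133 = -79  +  -54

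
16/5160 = 2/645 = 0.00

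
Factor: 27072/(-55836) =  - 2^4*3^( - 1)* 11^( - 1 ) = -  16/33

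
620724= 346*1794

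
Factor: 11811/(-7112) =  - 93/56 = -2^ ( - 3)*3^1*7^( - 1)*31^1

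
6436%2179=2078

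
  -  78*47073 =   -  3671694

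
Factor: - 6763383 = - 3^2*11^1*53^1*1289^1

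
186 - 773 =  - 587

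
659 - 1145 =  - 486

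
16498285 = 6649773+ 9848512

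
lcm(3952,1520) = 19760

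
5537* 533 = 2951221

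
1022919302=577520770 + 445398532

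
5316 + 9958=15274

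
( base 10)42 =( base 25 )1H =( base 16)2A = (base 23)1J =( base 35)17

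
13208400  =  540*24460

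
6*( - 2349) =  - 14094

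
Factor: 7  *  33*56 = 2^3*3^1 *7^2*11^1 = 12936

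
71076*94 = 6681144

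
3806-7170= - 3364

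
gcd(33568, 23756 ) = 4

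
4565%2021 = 523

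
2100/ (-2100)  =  - 1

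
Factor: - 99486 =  - 2^1*3^2*5527^1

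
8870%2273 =2051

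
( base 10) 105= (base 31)3c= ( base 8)151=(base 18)5F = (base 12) 89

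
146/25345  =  146/25345=0.01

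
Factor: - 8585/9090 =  - 17/18 = - 2^ ( - 1)*3^( - 2 )*17^1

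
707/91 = 101/13 = 7.77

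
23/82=23/82 = 0.28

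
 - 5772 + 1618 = -4154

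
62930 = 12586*5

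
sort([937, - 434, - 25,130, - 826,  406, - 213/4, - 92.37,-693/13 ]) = [ - 826 , - 434,-92.37,-693/13, - 213/4, - 25,130,406,937 ] 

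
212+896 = 1108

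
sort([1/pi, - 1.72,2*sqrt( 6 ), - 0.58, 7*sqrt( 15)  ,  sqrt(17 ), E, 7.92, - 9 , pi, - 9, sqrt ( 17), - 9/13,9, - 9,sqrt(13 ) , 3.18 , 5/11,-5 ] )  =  [-9, - 9, - 9, - 5,-1.72,-9/13, - 0.58, 1/pi,5/11  ,  E , pi,3.18, sqrt(13 ), sqrt(17),  sqrt( 17),2*sqrt( 6 ),7.92,9,7*sqrt(15)]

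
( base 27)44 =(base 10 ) 112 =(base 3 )11011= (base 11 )a2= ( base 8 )160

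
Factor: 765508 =2^2*211^1*907^1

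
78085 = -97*( - 805 ) 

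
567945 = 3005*189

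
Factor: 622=2^1 * 311^1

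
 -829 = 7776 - 8605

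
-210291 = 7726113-7936404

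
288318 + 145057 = 433375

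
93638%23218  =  766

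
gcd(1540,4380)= 20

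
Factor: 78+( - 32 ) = 46 = 2^1*23^1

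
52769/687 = 52769/687= 76.81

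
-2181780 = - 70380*31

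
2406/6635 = 2406/6635 = 0.36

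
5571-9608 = - 4037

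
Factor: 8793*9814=2^1*3^2*  7^1*701^1*977^1 = 86294502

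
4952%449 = 13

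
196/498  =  98/249 = 0.39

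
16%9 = 7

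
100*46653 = 4665300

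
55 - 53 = 2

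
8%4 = 0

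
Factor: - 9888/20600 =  - 12/25 = -2^2*3^1*5^( -2)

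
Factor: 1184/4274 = 592/2137 = 2^4*37^1*2137^( - 1)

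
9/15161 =9/15161  =  0.00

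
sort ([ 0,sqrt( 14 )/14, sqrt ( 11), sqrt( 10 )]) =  [ 0,sqrt( 14 ) /14, sqrt( 10), sqrt( 11 ) ] 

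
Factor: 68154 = 2^1*3^1*37^1* 307^1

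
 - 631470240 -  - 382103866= - 249366374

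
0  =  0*159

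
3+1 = 4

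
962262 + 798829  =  1761091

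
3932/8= 491 +1/2 = 491.50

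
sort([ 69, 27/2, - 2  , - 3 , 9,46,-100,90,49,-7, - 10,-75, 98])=[ - 100,  -  75,-10,  -  7, - 3,-2,9,27/2, 46, 49, 69,  90,98 ]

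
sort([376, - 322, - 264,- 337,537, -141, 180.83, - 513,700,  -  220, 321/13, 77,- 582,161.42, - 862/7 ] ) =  [ - 582, - 513, - 337, - 322 , - 264,  -  220, - 141, - 862/7,321/13,77, 161.42,180.83,  376,537, 700 ]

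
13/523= 13/523 = 0.02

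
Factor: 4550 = 2^1*5^2*7^1*13^1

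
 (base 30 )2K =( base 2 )1010000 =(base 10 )80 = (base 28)2o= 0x50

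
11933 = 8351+3582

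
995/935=199/187= 1.06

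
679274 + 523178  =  1202452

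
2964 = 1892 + 1072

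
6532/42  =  3266/21 = 155.52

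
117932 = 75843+42089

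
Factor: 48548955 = 3^1* 5^1 * 7^2 * 13^1 * 5081^1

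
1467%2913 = 1467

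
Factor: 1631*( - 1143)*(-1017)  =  1895924961=3^4*7^1 * 113^1*127^1*233^1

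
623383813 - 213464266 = 409919547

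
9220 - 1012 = 8208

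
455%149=8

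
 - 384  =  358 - 742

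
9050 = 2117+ 6933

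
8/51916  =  2/12979 = 0.00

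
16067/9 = 16067/9 = 1785.22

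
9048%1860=1608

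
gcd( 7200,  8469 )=9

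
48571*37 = 1797127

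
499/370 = 499/370 =1.35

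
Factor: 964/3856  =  1/4 = 2^ ( - 2) 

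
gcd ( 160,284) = 4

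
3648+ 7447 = 11095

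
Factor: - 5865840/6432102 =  - 2^3*3^( - 1)*5^1*311^(- 1)* 383^ (  -  1)*8147^1 = - 325880/357339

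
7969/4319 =1 + 3650/4319  =  1.85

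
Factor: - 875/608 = -2^( -5 ) * 5^3*7^1*19^( - 1)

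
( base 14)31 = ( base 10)43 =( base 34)19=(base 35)18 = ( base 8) 53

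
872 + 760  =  1632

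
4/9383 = 4/9383 = 0.00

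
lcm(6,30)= 30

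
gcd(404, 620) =4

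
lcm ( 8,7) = 56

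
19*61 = 1159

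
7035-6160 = 875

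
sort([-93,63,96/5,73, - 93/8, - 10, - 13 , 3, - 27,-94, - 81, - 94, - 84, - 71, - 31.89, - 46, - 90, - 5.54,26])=[ - 94 ,-94, - 93, - 90,-84, - 81, - 71, - 46, -31.89, - 27,  -  13,-93/8, - 10,-5.54, 3, 96/5,26 , 63, 73 ]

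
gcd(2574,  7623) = 99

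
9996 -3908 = 6088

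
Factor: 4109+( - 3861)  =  248  =  2^3*31^1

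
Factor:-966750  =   - 2^1*3^1*5^3*1289^1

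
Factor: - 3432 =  - 2^3*3^1*11^1*13^1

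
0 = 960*0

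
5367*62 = 332754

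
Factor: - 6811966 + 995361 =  - 5816605 = -  5^1 * 67^1*97^1  *179^1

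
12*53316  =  639792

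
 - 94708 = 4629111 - 4723819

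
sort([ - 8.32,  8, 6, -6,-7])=[ - 8.32, - 7, - 6, 6, 8]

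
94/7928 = 47/3964=0.01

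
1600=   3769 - 2169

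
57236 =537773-480537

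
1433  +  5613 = 7046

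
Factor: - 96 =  - 2^5*3^1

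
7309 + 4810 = 12119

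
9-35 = - 26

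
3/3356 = 3/3356= 0.00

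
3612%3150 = 462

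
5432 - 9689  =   - 4257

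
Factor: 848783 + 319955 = 1168738 = 2^1*311^1 * 1879^1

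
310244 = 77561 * 4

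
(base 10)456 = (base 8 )710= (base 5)3311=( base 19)150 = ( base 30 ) f6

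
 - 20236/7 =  - 2891  +  1/7= - 2890.86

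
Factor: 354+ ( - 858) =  - 2^3*3^2*7^1 = - 504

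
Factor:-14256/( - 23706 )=264/439 = 2^3*3^1 * 11^1*439^ (-1) 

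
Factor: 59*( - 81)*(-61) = 291519 = 3^4*59^1*61^1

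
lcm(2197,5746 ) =74698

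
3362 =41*82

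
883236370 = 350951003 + 532285367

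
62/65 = 62/65 = 0.95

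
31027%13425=4177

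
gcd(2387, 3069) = 341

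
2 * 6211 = 12422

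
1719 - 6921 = - 5202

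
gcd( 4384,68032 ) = 32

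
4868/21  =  231 + 17/21 = 231.81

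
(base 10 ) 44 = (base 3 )1122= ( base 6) 112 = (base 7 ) 62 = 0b101100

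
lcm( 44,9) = 396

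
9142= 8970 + 172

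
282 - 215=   67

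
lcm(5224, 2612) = 5224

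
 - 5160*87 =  - 448920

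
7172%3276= 620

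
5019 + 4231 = 9250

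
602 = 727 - 125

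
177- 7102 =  - 6925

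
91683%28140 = 7263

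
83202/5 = 83202/5 = 16640.40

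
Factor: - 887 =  - 887^1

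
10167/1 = 10167 =10167.00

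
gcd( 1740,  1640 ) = 20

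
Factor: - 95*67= - 6365  =  - 5^1*19^1*67^1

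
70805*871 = 61671155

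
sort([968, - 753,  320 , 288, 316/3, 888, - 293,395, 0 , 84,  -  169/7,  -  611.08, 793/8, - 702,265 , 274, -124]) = [  -  753, - 702,-611.08, - 293, - 124, - 169/7, 0,84, 793/8, 316/3,265 , 274, 288, 320,395, 888,  968 ]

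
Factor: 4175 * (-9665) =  - 5^3*167^1*1933^1 = -40351375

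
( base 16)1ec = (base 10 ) 492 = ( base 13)2bb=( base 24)KC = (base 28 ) hg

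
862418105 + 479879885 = 1342297990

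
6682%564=478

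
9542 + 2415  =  11957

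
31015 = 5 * 6203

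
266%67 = 65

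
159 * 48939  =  7781301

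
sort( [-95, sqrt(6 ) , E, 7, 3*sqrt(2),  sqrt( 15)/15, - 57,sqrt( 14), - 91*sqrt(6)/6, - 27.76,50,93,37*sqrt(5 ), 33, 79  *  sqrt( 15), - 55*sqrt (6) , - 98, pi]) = [ - 55*sqrt(6 ), - 98, - 95,  -  57,  -  91 * sqrt(6 )/6, -27.76, sqrt(15 )/15,sqrt(6), E,  pi,  sqrt(14), 3*sqrt ( 2), 7, 33 , 50,  37 * sqrt( 5 ) , 93,79*sqrt (15 )] 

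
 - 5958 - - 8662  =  2704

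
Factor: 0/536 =0 = 0^1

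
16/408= 2/51  =  0.04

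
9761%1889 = 316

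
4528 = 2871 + 1657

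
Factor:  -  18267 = -3^1 *6089^1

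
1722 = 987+735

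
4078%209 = 107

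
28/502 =14/251  =  0.06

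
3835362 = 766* 5007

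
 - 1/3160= -1 + 3159/3160 = - 0.00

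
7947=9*883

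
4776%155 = 126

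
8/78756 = 2/19689 = 0.00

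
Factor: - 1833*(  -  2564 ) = 4699812  =  2^2*3^1*13^1*47^1*641^1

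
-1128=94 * ( - 12) 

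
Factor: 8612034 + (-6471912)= 2140122 = 2^1*3^1*19^1  *18773^1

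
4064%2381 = 1683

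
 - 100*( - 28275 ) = 2827500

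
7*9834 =68838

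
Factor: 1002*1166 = 1168332 =2^2*3^1*11^1*53^1*167^1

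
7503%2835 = 1833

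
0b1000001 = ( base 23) 2J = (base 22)2l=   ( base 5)230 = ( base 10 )65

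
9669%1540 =429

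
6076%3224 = 2852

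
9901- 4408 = 5493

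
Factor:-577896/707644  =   - 726/889 = - 2^1*3^1*7^( - 1 )*11^2*127^( - 1 )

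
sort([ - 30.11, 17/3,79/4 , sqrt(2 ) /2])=[-30.11,  sqrt ( 2)/2, 17/3, 79/4]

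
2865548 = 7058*406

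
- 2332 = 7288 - 9620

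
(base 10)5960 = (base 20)ei0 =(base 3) 22011202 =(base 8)13510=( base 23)b63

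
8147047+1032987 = 9180034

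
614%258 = 98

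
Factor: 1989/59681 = 3^2*13^1*17^1*37^( - 1)*1613^(  -  1)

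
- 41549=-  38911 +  - 2638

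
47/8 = 47/8 = 5.88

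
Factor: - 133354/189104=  - 2^( - 3)*13^1*23^1 * 53^( - 1) = - 299/424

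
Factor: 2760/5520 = 2^ ( - 1) = 1/2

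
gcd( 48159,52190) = 1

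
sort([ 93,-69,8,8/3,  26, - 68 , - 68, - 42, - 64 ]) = [- 69, - 68 , - 68,-64, - 42,8/3 , 8,26, 93 ] 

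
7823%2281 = 980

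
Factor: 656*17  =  2^4*17^1*41^1 = 11152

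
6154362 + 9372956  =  15527318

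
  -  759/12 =  -  253/4 =- 63.25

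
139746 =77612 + 62134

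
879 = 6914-6035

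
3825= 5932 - 2107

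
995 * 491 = 488545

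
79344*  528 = 41893632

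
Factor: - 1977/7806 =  - 659/2602 = - 2^( - 1) *659^1*1301^( - 1)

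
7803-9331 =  - 1528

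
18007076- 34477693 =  - 16470617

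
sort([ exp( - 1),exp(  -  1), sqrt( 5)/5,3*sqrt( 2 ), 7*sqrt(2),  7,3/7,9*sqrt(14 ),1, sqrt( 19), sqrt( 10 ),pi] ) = [ exp(- 1 ),exp(-1),3/7,sqrt( 5 ) /5,1,pi, sqrt( 10), 3*sqrt( 2 ),sqrt(19), 7, 7*sqrt(2),9*sqrt( 14) ]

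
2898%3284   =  2898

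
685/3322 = 685/3322=0.21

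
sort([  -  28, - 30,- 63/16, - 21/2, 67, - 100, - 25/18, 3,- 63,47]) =[ - 100, - 63, - 30,  -  28, - 21/2, - 63/16, - 25/18, 3,47, 67]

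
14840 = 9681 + 5159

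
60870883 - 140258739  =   - 79387856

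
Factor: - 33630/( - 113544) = 2^( - 2)*  3^( - 1)*5^1*59^1*83^(-1) = 295/996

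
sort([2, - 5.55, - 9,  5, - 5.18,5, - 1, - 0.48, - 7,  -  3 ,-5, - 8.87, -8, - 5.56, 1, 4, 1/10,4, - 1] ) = [ - 9,  -  8.87, - 8,-7,  -  5.56,-5.55, - 5.18, - 5 , - 3, - 1, - 1, -0.48,1/10,  1, 2,4,4,5,5]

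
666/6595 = 666/6595 = 0.10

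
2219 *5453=12100207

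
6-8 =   -  2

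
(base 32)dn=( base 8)667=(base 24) I7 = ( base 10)439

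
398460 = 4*99615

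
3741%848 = 349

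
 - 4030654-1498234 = -5528888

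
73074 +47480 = 120554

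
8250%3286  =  1678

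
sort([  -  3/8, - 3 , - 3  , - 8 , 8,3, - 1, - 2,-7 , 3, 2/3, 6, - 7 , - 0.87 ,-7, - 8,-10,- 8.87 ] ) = [ - 10 ,-8.87, - 8, - 8, - 7 ,-7, - 7, - 3, - 3, - 2, - 1,-0.87,- 3/8 , 2/3, 3 , 3 , 6, 8 ] 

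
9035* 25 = 225875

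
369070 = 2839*130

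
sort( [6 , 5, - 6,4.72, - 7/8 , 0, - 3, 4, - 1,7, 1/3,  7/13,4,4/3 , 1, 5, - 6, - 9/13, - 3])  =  [ - 6, - 6 ,-3,- 3,-1, - 7/8, - 9/13, 0,1/3,7/13,1, 4/3, 4,  4, 4.72,5 , 5,  6,7]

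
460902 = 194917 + 265985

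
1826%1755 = 71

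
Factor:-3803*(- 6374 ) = 24240322= 2^1 * 3187^1*3803^1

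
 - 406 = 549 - 955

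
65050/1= 65050  =  65050.00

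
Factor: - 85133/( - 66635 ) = 5^(-1)*  13327^( - 1) * 85133^1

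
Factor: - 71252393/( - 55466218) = 2^(-1)*67^( - 1)*359^(- 1 )*1153^( - 1)*2029^1* 35117^1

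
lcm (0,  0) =0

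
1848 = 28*66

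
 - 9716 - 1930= - 11646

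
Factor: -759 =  - 3^1*11^1*23^1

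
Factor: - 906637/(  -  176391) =3^( - 3 )  *  23^1*47^(  -  1)*139^( - 1)*39419^1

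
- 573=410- 983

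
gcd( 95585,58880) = 5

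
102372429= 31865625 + 70506804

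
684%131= 29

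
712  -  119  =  593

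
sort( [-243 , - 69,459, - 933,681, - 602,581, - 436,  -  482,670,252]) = [ - 933, - 602, - 482, - 436, - 243,-69,252, 459, 581,670, 681]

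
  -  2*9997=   - 19994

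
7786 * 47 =365942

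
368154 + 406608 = 774762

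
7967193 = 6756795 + 1210398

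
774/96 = 8+1/16 = 8.06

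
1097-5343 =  - 4246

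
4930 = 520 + 4410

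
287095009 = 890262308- 603167299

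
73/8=73/8= 9.12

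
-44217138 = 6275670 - 50492808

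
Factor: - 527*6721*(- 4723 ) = 11^1*13^1*17^1 * 31^1*47^1 * 4723^1= 16728710141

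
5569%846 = 493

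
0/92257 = 0=0.00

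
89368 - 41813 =47555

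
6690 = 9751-3061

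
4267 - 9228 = - 4961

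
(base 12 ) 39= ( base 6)113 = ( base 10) 45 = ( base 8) 55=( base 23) 1M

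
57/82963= 57/82963 = 0.00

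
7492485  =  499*15015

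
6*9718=58308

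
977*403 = 393731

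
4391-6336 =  - 1945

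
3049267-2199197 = 850070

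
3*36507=109521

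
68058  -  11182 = 56876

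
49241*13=640133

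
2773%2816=2773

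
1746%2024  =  1746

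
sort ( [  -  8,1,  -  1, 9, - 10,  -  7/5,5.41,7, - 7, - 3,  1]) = [ - 10,-8, - 7, - 3,-7/5, - 1, 1, 1, 5.41, 7, 9 ] 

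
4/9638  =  2/4819 = 0.00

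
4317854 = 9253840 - 4935986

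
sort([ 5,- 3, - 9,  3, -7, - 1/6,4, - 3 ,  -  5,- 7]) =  [-9,-7,  -  7, - 5,  -  3,-3,-1/6, 3, 4, 5 ]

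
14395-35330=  - 20935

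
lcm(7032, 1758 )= 7032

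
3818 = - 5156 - - 8974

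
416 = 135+281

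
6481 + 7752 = 14233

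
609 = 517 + 92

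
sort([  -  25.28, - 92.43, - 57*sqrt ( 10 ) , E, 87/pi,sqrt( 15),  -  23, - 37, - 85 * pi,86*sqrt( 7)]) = [ - 85*pi, - 57*sqrt( 10), - 92.43, - 37 , - 25.28, - 23,E, sqrt( 15),87/pi , 86*sqrt( 7 ) ]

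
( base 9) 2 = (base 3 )2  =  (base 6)2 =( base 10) 2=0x2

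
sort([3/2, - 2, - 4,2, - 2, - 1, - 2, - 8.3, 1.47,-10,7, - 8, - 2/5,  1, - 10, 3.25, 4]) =[ - 10, - 10, - 8.3, - 8 , - 4, - 2, - 2, - 2, - 1,- 2/5, 1, 1.47 , 3/2,2,3.25, 4,  7]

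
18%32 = 18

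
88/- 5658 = - 1 + 2785/2829 = - 0.02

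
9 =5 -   -  4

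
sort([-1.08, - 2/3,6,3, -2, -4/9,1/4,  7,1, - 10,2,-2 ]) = [ - 10, - 2, - 2, - 1.08, - 2/3,  -  4/9, 1/4,1,2, 3,6, 7]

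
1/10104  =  1/10104= 0.00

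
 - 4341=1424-5765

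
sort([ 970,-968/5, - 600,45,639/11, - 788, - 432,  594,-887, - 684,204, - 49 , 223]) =[ - 887, - 788, - 684, - 600, - 432, - 968/5, - 49, 45, 639/11,204, 223, 594, 970]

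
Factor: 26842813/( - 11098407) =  - 3^( - 1)*17^1*67^1*1277^( - 1)*2897^ ( - 1 )*23567^1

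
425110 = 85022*5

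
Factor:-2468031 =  - 3^1*71^1 *11587^1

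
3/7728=1/2576 = 0.00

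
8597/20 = 8597/20 = 429.85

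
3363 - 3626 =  - 263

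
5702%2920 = 2782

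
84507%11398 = 4721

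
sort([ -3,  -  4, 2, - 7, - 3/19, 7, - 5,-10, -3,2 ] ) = [ - 10, - 7,-5, - 4, - 3, -3,-3/19,2, 2,7 ] 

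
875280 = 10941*80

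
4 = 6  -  2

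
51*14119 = 720069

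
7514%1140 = 674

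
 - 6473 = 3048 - 9521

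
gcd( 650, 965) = 5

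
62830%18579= 7093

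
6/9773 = 6/9773 = 0.00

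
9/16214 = 9/16214 = 0.00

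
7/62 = 7/62= 0.11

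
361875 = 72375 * 5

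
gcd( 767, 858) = 13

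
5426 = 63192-57766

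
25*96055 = 2401375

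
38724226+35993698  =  74717924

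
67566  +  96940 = 164506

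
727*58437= 42483699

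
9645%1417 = 1143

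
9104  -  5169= 3935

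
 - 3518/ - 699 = 3518/699 = 5.03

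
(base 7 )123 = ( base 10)66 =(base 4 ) 1002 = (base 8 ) 102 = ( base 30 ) 26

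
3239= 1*3239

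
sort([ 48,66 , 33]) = [33,  48, 66 ]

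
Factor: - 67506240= - 2^6  *3^1*5^1*19^1*3701^1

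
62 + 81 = 143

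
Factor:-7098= - 2^1 * 3^1 * 7^1 * 13^2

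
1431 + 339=1770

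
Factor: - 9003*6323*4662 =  - 265388867478 =- 2^1*3^3*7^1*37^1*3001^1*6323^1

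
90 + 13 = 103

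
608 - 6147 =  - 5539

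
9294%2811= 861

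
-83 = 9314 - 9397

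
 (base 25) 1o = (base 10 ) 49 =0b110001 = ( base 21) 27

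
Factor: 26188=2^2*6547^1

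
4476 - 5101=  - 625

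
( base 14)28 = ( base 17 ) 22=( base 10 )36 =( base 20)1G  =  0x24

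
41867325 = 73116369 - 31249044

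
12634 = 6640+5994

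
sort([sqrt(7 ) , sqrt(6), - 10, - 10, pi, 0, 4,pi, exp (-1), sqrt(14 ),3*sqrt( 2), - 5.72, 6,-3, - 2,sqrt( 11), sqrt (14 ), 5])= [-10, - 10, - 5.72, - 3,-2, 0, exp(-1), sqrt( 6 ),sqrt(7 ), pi, pi, sqrt( 11), sqrt (14),sqrt(14 ),4,3*sqrt( 2 ), 5, 6]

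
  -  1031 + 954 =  - 77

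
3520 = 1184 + 2336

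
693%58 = 55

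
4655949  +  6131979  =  10787928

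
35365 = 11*3215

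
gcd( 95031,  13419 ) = 9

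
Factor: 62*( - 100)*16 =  -2^7*5^2*31^1 = -99200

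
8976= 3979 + 4997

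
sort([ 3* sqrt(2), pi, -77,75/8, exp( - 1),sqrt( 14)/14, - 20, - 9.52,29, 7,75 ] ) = [ - 77, - 20, - 9.52,sqrt( 14)/14,exp(-1 ),pi,3*sqrt(2),  7,75/8,  29, 75 ] 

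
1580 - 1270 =310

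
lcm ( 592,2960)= 2960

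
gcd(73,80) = 1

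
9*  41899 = 377091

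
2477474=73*33938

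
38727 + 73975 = 112702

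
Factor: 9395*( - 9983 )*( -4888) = 458446913080 = 2^3 * 5^1*13^1*47^1*67^1*149^1*1879^1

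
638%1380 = 638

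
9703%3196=115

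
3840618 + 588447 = 4429065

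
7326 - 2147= 5179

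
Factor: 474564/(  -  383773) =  - 2^2*3^1*13^( - 1)*53^( - 1 )*71^1 = - 852/689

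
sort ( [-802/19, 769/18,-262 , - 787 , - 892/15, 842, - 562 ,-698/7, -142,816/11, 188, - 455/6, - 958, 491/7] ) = [ - 958, - 787, -562,-262, - 142,- 698/7,-455/6, - 892/15, - 802/19,769/18 , 491/7, 816/11,  188, 842] 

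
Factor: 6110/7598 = 3055/3799=5^1*13^1 * 29^( - 1) * 47^1*131^( - 1)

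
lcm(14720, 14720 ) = 14720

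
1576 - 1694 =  - 118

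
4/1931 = 4/1931=0.00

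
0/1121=0 = 0.00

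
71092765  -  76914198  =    -  5821433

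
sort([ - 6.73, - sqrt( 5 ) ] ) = [ -6.73,-sqrt(5) ]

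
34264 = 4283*8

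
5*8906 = 44530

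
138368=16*8648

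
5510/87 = 190/3 = 63.33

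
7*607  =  4249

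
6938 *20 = 138760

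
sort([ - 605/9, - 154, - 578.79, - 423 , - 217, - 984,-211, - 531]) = [ - 984, - 578.79, - 531, - 423, - 217, - 211, - 154, - 605/9 ]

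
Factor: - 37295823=  -  3^1 * 12431941^1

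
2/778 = 1/389 = 0.00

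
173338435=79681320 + 93657115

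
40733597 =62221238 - 21487641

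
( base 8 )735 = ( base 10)477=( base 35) dm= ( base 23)kh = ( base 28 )H1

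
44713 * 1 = 44713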